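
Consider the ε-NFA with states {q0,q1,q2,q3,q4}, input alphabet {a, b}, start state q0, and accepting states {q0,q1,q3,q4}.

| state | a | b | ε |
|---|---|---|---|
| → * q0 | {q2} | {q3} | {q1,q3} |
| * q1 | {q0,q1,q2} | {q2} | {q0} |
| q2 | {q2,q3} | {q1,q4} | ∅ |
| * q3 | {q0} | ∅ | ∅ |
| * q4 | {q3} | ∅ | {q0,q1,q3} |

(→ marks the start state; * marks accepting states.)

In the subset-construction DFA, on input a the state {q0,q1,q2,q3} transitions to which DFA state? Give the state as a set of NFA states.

δ(q0,a) = {q2}; δ(q1,a) = {q0,q1,q2}; δ(q2,a) = {q2,q3}; δ(q3,a) = {q0}.
Union: {q0,q1,q2,q3}.

{q0,q1,q2,q3}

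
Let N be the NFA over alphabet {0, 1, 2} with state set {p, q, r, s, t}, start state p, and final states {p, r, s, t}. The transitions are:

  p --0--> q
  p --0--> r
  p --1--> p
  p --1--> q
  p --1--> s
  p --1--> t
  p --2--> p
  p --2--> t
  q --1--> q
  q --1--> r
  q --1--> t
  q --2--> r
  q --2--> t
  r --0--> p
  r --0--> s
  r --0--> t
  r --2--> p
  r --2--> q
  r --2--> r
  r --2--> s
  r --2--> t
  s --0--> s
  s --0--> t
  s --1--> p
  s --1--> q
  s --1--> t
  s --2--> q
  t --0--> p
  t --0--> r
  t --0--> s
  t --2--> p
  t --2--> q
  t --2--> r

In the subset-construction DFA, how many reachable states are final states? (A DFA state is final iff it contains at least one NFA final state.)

Start state of the DFA: {p}.
{p} --0--> {q, r}  [new]
{p} --1--> {p, q, s, t}  [new]
{p} --2--> {p, t}  [new]
{q, r} --0--> {p, s, t}  [new]
{q, r} --1--> {q, r, t}  [new]
{q, r} --2--> {p, q, r, s, t}  [new]
{p, q, s, t} --0--> {p, q, r, s, t}  [seen]
{p, q, s, t} --1--> {p, q, r, s, t}  [seen]
{p, q, s, t} --2--> {p, q, r, t}  [new]
{p, t} --0--> {p, q, r, s}  [new]
{p, t} --1--> {p, q, s, t}  [seen]
{p, t} --2--> {p, q, r, t}  [seen]
{p, s, t} --0--> {p, q, r, s, t}  [seen]
{p, s, t} --1--> {p, q, s, t}  [seen]
{p, s, t} --2--> {p, q, r, t}  [seen]
{q, r, t} --0--> {p, r, s, t}  [new]
{q, r, t} --1--> {q, r, t}  [seen]
{q, r, t} --2--> {p, q, r, s, t}  [seen]
{p, q, r, s, t} --0--> {p, q, r, s, t}  [seen]
{p, q, r, s, t} --1--> {p, q, r, s, t}  [seen]
{p, q, r, s, t} --2--> {p, q, r, s, t}  [seen]
{p, q, r, t} --0--> {p, q, r, s, t}  [seen]
{p, q, r, t} --1--> {p, q, r, s, t}  [seen]
{p, q, r, t} --2--> {p, q, r, s, t}  [seen]
{p, q, r, s} --0--> {p, q, r, s, t}  [seen]
{p, q, r, s} --1--> {p, q, r, s, t}  [seen]
{p, q, r, s} --2--> {p, q, r, s, t}  [seen]
{p, r, s, t} --0--> {p, q, r, s, t}  [seen]
{p, r, s, t} --1--> {p, q, s, t}  [seen]
{p, r, s, t} --2--> {p, q, r, s, t}  [seen]
Reachable DFA states: {p}, {q, r}, {p, q, s, t}, {p, t}, {p, s, t}, {q, r, t}, {p, q, r, s, t}, {p, q, r, t}, {p, q, r, s}, {p, r, s, t}.
Accepting DFA states (contain an NFA accepting state): {p}, {q, r}, {p, q, s, t}, {p, t}, {p, s, t}, {q, r, t}, {p, q, r, s, t}, {p, q, r, t}, {p, q, r, s}, {p, r, s, t}.

10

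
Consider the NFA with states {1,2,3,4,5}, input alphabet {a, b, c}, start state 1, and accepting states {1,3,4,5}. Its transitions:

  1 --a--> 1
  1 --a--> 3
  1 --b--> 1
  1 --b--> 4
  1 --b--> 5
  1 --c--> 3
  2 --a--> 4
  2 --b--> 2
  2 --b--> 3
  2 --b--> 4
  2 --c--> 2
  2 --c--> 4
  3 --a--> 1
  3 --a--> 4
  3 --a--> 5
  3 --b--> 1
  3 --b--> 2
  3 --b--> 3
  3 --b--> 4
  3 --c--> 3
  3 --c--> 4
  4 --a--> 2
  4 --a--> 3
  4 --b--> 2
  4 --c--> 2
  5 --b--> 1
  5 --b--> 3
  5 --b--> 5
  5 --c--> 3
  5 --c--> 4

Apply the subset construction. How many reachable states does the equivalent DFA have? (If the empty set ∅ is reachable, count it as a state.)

Start state of the DFA: {1}.
{1} --a--> {1,3}  [new]
{1} --b--> {1,4,5}  [new]
{1} --c--> {3}  [new]
{1,3} --a--> {1,3,4,5}  [new]
{1,3} --b--> {1,2,3,4,5}  [new]
{1,3} --c--> {3,4}  [new]
{1,4,5} --a--> {1,2,3}  [new]
{1,4,5} --b--> {1,2,3,4,5}  [seen]
{1,4,5} --c--> {2,3,4}  [new]
{3} --a--> {1,4,5}  [seen]
{3} --b--> {1,2,3,4}  [new]
{3} --c--> {3,4}  [seen]
{1,3,4,5} --a--> {1,2,3,4,5}  [seen]
{1,3,4,5} --b--> {1,2,3,4,5}  [seen]
{1,3,4,5} --c--> {2,3,4}  [seen]
{1,2,3,4,5} --a--> {1,2,3,4,5}  [seen]
{1,2,3,4,5} --b--> {1,2,3,4,5}  [seen]
{1,2,3,4,5} --c--> {2,3,4}  [seen]
{3,4} --a--> {1,2,3,4,5}  [seen]
{3,4} --b--> {1,2,3,4}  [seen]
{3,4} --c--> {2,3,4}  [seen]
{1,2,3} --a--> {1,3,4,5}  [seen]
{1,2,3} --b--> {1,2,3,4,5}  [seen]
{1,2,3} --c--> {2,3,4}  [seen]
{2,3,4} --a--> {1,2,3,4,5}  [seen]
{2,3,4} --b--> {1,2,3,4}  [seen]
{2,3,4} --c--> {2,3,4}  [seen]
{1,2,3,4} --a--> {1,2,3,4,5}  [seen]
{1,2,3,4} --b--> {1,2,3,4,5}  [seen]
{1,2,3,4} --c--> {2,3,4}  [seen]
Reachable DFA states: {1}, {1,3}, {1,4,5}, {3}, {1,3,4,5}, {1,2,3,4,5}, {3,4}, {1,2,3}, {2,3,4}, {1,2,3,4}.

10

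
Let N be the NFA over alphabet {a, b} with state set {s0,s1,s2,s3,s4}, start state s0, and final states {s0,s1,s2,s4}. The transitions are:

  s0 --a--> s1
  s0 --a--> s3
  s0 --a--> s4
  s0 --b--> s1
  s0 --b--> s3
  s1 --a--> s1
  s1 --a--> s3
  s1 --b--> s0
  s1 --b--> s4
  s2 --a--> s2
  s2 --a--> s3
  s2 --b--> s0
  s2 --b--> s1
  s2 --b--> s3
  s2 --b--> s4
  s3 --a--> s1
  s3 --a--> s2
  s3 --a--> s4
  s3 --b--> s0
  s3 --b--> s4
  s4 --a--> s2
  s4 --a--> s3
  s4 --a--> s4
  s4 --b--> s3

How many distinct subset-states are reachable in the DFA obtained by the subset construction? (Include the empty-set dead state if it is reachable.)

Start state of the DFA: {s0}.
{s0} --a--> {s1,s3,s4}  [new]
{s0} --b--> {s1,s3}  [new]
{s1,s3,s4} --a--> {s1,s2,s3,s4}  [new]
{s1,s3,s4} --b--> {s0,s3,s4}  [new]
{s1,s3} --a--> {s1,s2,s3,s4}  [seen]
{s1,s3} --b--> {s0,s4}  [new]
{s1,s2,s3,s4} --a--> {s1,s2,s3,s4}  [seen]
{s1,s2,s3,s4} --b--> {s0,s1,s3,s4}  [new]
{s0,s3,s4} --a--> {s1,s2,s3,s4}  [seen]
{s0,s3,s4} --b--> {s0,s1,s3,s4}  [seen]
{s0,s4} --a--> {s1,s2,s3,s4}  [seen]
{s0,s4} --b--> {s1,s3}  [seen]
{s0,s1,s3,s4} --a--> {s1,s2,s3,s4}  [seen]
{s0,s1,s3,s4} --b--> {s0,s1,s3,s4}  [seen]
Reachable DFA states: {s0}, {s1,s3,s4}, {s1,s3}, {s1,s2,s3,s4}, {s0,s3,s4}, {s0,s4}, {s0,s1,s3,s4}.

7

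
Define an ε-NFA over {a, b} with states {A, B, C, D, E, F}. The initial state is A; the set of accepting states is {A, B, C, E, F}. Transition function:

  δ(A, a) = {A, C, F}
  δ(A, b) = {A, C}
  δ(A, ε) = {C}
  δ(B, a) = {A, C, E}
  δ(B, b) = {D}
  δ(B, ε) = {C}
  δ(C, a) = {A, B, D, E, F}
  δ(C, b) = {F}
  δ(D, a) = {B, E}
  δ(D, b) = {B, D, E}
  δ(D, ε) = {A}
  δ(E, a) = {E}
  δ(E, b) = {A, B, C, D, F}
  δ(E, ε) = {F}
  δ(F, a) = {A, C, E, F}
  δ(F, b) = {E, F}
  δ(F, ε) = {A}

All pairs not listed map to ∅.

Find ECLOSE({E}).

{A, C, E, F}

Begin with {E}.
E →ε {F}; add F.
F →ε {A}; add A.
A →ε {C}; add C.
ε-closure = {A, C, E, F}.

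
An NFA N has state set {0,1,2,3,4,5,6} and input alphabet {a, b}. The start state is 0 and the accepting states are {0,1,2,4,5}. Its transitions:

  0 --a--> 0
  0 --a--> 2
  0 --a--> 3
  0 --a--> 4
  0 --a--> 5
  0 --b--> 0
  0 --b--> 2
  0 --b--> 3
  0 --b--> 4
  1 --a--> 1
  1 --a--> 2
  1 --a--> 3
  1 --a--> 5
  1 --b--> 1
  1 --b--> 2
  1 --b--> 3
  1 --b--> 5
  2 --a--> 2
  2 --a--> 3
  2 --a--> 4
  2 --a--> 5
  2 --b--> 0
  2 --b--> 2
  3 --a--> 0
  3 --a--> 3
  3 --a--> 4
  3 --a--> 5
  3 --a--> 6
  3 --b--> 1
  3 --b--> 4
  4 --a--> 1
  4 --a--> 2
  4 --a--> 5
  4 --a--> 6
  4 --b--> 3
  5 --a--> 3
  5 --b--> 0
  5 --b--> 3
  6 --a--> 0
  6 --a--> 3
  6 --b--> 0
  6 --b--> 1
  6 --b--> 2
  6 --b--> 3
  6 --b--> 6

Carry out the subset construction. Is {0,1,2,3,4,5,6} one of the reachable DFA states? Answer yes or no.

yes

Start state of the DFA: {0}.
{0} --a--> {0,2,3,4,5}  [new]
{0} --b--> {0,2,3,4}  [new]
{0,2,3,4,5} --a--> {0,1,2,3,4,5,6}  [new]
{0,2,3,4,5} --b--> {0,1,2,3,4}  [new]
{0,2,3,4} --a--> {0,1,2,3,4,5,6}  [seen]
{0,2,3,4} --b--> {0,1,2,3,4}  [seen]
{0,1,2,3,4,5,6} --a--> {0,1,2,3,4,5,6}  [seen]
{0,1,2,3,4,5,6} --b--> {0,1,2,3,4,5,6}  [seen]
{0,1,2,3,4} --a--> {0,1,2,3,4,5,6}  [seen]
{0,1,2,3,4} --b--> {0,1,2,3,4,5}  [new]
{0,1,2,3,4,5} --a--> {0,1,2,3,4,5,6}  [seen]
{0,1,2,3,4,5} --b--> {0,1,2,3,4,5}  [seen]
Reachable DFA states: {0}, {0,2,3,4,5}, {0,2,3,4}, {0,1,2,3,4,5,6}, {0,1,2,3,4}, {0,1,2,3,4,5}.
{0,1,2,3,4,5,6} is among them.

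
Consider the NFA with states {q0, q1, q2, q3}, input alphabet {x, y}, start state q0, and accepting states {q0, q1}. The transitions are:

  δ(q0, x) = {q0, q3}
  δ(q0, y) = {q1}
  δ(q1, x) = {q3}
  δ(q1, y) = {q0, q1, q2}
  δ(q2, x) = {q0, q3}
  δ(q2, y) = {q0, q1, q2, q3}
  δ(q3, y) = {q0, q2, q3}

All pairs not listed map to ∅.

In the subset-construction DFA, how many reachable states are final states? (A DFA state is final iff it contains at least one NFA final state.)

6

Start state of the DFA: {q0}.
{q0} --x--> {q0, q3}  [new]
{q0} --y--> {q1}  [new]
{q0, q3} --x--> {q0, q3}  [seen]
{q0, q3} --y--> {q0, q1, q2, q3}  [new]
{q1} --x--> {q3}  [new]
{q1} --y--> {q0, q1, q2}  [new]
{q0, q1, q2, q3} --x--> {q0, q3}  [seen]
{q0, q1, q2, q3} --y--> {q0, q1, q2, q3}  [seen]
{q3} --x--> ∅  [new]
{q3} --y--> {q0, q2, q3}  [new]
{q0, q1, q2} --x--> {q0, q3}  [seen]
{q0, q1, q2} --y--> {q0, q1, q2, q3}  [seen]
∅ --x--> ∅  [seen]
∅ --y--> ∅  [seen]
{q0, q2, q3} --x--> {q0, q3}  [seen]
{q0, q2, q3} --y--> {q0, q1, q2, q3}  [seen]
Reachable DFA states: {q0}, {q0, q3}, {q1}, {q0, q1, q2, q3}, {q3}, {q0, q1, q2}, ∅, {q0, q2, q3}.
Accepting DFA states (contain an NFA accepting state): {q0}, {q0, q3}, {q1}, {q0, q1, q2, q3}, {q0, q1, q2}, {q0, q2, q3}.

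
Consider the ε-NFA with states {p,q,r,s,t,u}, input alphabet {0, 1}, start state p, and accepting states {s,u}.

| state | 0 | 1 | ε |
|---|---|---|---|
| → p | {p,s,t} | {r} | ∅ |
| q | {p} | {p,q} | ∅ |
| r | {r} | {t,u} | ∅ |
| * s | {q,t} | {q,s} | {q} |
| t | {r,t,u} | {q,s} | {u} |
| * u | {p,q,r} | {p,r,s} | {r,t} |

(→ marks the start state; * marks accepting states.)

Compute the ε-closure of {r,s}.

Begin with {r,s}.
s →ε {q}; add q.
ε-closure = {q,r,s}.

{q,r,s}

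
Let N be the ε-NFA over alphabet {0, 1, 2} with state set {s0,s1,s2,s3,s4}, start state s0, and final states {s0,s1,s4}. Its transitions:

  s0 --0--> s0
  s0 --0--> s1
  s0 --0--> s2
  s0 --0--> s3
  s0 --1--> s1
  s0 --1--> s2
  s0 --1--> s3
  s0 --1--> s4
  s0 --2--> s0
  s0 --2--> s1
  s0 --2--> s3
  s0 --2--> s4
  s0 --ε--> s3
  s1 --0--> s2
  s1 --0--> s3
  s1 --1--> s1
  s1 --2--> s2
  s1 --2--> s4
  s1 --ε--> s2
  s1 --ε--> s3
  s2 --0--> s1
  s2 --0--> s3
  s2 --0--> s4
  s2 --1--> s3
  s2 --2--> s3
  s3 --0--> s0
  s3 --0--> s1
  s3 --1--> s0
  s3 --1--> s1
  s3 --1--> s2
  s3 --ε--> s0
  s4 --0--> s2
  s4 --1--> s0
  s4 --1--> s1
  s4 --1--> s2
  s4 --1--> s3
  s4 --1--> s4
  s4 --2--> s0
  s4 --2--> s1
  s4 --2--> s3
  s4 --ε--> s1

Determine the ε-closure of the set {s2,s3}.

{s0,s2,s3}

Begin with {s2,s3}.
s3 →ε {s0}; add s0.
ε-closure = {s0,s2,s3}.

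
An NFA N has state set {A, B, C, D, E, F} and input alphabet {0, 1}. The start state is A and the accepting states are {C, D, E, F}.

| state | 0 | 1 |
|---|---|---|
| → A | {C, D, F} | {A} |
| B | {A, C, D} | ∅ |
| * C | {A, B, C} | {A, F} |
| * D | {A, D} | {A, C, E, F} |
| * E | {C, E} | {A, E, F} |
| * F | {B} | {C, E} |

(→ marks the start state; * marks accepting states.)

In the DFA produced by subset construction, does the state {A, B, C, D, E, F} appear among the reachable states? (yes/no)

Start state of the DFA: {A}.
{A} --0--> {C, D, F}  [new]
{A} --1--> {A}  [seen]
{C, D, F} --0--> {A, B, C, D}  [new]
{C, D, F} --1--> {A, C, E, F}  [new]
{A, B, C, D} --0--> {A, B, C, D, F}  [new]
{A, B, C, D} --1--> {A, C, E, F}  [seen]
{A, C, E, F} --0--> {A, B, C, D, E, F}  [new]
{A, C, E, F} --1--> {A, C, E, F}  [seen]
{A, B, C, D, F} --0--> {A, B, C, D, F}  [seen]
{A, B, C, D, F} --1--> {A, C, E, F}  [seen]
{A, B, C, D, E, F} --0--> {A, B, C, D, E, F}  [seen]
{A, B, C, D, E, F} --1--> {A, C, E, F}  [seen]
Reachable DFA states: {A}, {C, D, F}, {A, B, C, D}, {A, C, E, F}, {A, B, C, D, F}, {A, B, C, D, E, F}.
{A, B, C, D, E, F} is among them.

yes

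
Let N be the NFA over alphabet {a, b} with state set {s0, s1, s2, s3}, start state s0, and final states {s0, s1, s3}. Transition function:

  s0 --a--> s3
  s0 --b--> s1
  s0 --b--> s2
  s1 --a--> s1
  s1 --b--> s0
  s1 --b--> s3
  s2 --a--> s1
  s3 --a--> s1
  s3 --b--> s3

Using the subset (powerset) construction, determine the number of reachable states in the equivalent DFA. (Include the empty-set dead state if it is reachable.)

7

Start state of the DFA: {s0}.
{s0} --a--> {s3}  [new]
{s0} --b--> {s1, s2}  [new]
{s3} --a--> {s1}  [new]
{s3} --b--> {s3}  [seen]
{s1, s2} --a--> {s1}  [seen]
{s1, s2} --b--> {s0, s3}  [new]
{s1} --a--> {s1}  [seen]
{s1} --b--> {s0, s3}  [seen]
{s0, s3} --a--> {s1, s3}  [new]
{s0, s3} --b--> {s1, s2, s3}  [new]
{s1, s3} --a--> {s1}  [seen]
{s1, s3} --b--> {s0, s3}  [seen]
{s1, s2, s3} --a--> {s1}  [seen]
{s1, s2, s3} --b--> {s0, s3}  [seen]
Reachable DFA states: {s0}, {s3}, {s1, s2}, {s1}, {s0, s3}, {s1, s3}, {s1, s2, s3}.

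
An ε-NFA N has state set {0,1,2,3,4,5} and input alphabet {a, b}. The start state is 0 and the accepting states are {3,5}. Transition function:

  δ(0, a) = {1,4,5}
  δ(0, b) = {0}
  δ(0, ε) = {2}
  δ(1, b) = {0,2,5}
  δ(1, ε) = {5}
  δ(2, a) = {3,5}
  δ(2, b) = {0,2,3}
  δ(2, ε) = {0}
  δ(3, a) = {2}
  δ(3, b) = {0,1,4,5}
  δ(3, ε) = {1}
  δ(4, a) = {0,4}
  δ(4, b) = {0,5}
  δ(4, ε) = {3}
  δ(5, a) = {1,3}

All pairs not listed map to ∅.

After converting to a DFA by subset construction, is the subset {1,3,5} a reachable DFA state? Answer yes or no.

no

Start state of the DFA: {0,2} (ε-closure of the NFA start).
{0,2} --a--> {1,3,4,5}  [new]
{0,2} --b--> {0,1,2,3,5}  [new]
{1,3,4,5} --a--> {0,1,2,3,4,5}  [new]
{1,3,4,5} --b--> {0,1,2,3,4,5}  [seen]
{0,1,2,3,5} --a--> {0,1,2,3,4,5}  [seen]
{0,1,2,3,5} --b--> {0,1,2,3,4,5}  [seen]
{0,1,2,3,4,5} --a--> {0,1,2,3,4,5}  [seen]
{0,1,2,3,4,5} --b--> {0,1,2,3,4,5}  [seen]
Reachable DFA states: {0,2}, {1,3,4,5}, {0,1,2,3,5}, {0,1,2,3,4,5}.
{1,3,5} is not among them.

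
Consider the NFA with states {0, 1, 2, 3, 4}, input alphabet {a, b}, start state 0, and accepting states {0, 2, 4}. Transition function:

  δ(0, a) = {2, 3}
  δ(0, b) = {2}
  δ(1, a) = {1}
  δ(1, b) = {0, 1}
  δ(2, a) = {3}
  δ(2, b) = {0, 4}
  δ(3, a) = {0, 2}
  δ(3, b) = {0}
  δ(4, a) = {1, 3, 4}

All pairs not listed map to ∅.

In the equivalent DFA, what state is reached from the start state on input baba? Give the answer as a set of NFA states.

{2, 3}

Start: {0}.
δ(0,b) = {2}.
Union: {2}.
After b: {2}.
δ(2,a) = {3}.
Union: {3}.
After a: {3}.
δ(3,b) = {0}.
Union: {0}.
After b: {0}.
δ(0,a) = {2, 3}.
Union: {2, 3}.
After a: {2, 3}.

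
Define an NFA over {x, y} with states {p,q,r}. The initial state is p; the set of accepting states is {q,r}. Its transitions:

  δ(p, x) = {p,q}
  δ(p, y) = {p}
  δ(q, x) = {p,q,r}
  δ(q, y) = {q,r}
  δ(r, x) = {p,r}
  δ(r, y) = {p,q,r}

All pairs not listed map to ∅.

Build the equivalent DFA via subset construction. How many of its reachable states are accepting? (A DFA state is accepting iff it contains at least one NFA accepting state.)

2

Start state of the DFA: {p}.
{p} --x--> {p,q}  [new]
{p} --y--> {p}  [seen]
{p,q} --x--> {p,q,r}  [new]
{p,q} --y--> {p,q,r}  [seen]
{p,q,r} --x--> {p,q,r}  [seen]
{p,q,r} --y--> {p,q,r}  [seen]
Reachable DFA states: {p}, {p,q}, {p,q,r}.
Accepting DFA states (contain an NFA accepting state): {p,q}, {p,q,r}.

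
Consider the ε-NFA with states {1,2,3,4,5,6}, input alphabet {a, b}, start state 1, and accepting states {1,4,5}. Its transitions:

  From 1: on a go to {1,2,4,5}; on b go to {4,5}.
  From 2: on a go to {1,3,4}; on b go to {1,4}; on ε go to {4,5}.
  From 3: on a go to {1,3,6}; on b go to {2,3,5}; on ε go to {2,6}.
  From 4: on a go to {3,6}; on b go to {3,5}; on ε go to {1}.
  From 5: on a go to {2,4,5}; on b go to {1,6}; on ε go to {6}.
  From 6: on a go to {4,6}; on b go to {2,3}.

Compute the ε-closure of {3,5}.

{1,2,3,4,5,6}

Begin with {3,5}.
3 →ε {2,6}; add 2, 6.
2 →ε {4,5}; add 4.
4 →ε {1}; add 1.
ε-closure = {1,2,3,4,5,6}.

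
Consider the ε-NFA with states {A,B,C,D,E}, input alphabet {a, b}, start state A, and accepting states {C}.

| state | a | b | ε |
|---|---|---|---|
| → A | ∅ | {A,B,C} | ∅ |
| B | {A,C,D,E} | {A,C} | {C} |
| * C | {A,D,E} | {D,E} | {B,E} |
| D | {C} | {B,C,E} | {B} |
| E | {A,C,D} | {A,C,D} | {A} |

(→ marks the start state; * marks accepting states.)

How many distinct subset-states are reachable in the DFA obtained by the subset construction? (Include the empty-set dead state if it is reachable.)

4

Start state of the DFA: {A} (ε-closure of the NFA start).
{A} --a--> ∅  [new]
{A} --b--> {A,B,C,E}  [new]
∅ --a--> ∅  [seen]
∅ --b--> ∅  [seen]
{A,B,C,E} --a--> {A,B,C,D,E}  [new]
{A,B,C,E} --b--> {A,B,C,D,E}  [seen]
{A,B,C,D,E} --a--> {A,B,C,D,E}  [seen]
{A,B,C,D,E} --b--> {A,B,C,D,E}  [seen]
Reachable DFA states: {A}, ∅, {A,B,C,E}, {A,B,C,D,E}.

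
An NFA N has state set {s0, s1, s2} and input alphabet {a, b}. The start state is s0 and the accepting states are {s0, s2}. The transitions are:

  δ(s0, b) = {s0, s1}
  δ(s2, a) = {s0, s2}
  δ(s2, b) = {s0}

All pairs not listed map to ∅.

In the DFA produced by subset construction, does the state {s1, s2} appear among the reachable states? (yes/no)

no

Start state of the DFA: {s0}.
{s0} --a--> ∅  [new]
{s0} --b--> {s0, s1}  [new]
∅ --a--> ∅  [seen]
∅ --b--> ∅  [seen]
{s0, s1} --a--> ∅  [seen]
{s0, s1} --b--> {s0, s1}  [seen]
Reachable DFA states: {s0}, ∅, {s0, s1}.
{s1, s2} is not among them.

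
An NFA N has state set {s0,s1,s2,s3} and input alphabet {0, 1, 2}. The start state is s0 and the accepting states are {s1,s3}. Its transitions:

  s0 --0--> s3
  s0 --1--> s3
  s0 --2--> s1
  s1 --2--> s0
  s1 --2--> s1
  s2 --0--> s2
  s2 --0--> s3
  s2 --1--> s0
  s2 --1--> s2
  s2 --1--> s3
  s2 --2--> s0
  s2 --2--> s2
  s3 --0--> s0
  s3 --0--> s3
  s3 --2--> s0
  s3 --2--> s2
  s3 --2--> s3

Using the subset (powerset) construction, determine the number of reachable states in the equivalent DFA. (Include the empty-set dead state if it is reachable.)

Start state of the DFA: {s0}.
{s0} --0--> {s3}  [new]
{s0} --1--> {s3}  [seen]
{s0} --2--> {s1}  [new]
{s3} --0--> {s0,s3}  [new]
{s3} --1--> ∅  [new]
{s3} --2--> {s0,s2,s3}  [new]
{s1} --0--> ∅  [seen]
{s1} --1--> ∅  [seen]
{s1} --2--> {s0,s1}  [new]
{s0,s3} --0--> {s0,s3}  [seen]
{s0,s3} --1--> {s3}  [seen]
{s0,s3} --2--> {s0,s1,s2,s3}  [new]
∅ --0--> ∅  [seen]
∅ --1--> ∅  [seen]
∅ --2--> ∅  [seen]
{s0,s2,s3} --0--> {s0,s2,s3}  [seen]
{s0,s2,s3} --1--> {s0,s2,s3}  [seen]
{s0,s2,s3} --2--> {s0,s1,s2,s3}  [seen]
{s0,s1} --0--> {s3}  [seen]
{s0,s1} --1--> {s3}  [seen]
{s0,s1} --2--> {s0,s1}  [seen]
{s0,s1,s2,s3} --0--> {s0,s2,s3}  [seen]
{s0,s1,s2,s3} --1--> {s0,s2,s3}  [seen]
{s0,s1,s2,s3} --2--> {s0,s1,s2,s3}  [seen]
Reachable DFA states: {s0}, {s3}, {s1}, {s0,s3}, ∅, {s0,s2,s3}, {s0,s1}, {s0,s1,s2,s3}.

8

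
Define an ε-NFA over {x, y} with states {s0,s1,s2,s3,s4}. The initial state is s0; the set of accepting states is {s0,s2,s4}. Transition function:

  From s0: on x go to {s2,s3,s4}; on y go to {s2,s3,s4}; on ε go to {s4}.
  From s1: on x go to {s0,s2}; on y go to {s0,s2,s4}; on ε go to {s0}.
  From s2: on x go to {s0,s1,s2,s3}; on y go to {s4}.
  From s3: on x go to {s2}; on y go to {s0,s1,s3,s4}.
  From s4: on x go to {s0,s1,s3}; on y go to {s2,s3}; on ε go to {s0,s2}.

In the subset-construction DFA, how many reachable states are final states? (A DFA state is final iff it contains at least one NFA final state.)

Start state of the DFA: {s0,s2,s4} (ε-closure of the NFA start).
{s0,s2,s4} --x--> {s0,s1,s2,s3,s4}  [new]
{s0,s2,s4} --y--> {s0,s2,s3,s4}  [new]
{s0,s1,s2,s3,s4} --x--> {s0,s1,s2,s3,s4}  [seen]
{s0,s1,s2,s3,s4} --y--> {s0,s1,s2,s3,s4}  [seen]
{s0,s2,s3,s4} --x--> {s0,s1,s2,s3,s4}  [seen]
{s0,s2,s3,s4} --y--> {s0,s1,s2,s3,s4}  [seen]
Reachable DFA states: {s0,s2,s4}, {s0,s1,s2,s3,s4}, {s0,s2,s3,s4}.
Accepting DFA states (contain an NFA accepting state): {s0,s2,s4}, {s0,s1,s2,s3,s4}, {s0,s2,s3,s4}.

3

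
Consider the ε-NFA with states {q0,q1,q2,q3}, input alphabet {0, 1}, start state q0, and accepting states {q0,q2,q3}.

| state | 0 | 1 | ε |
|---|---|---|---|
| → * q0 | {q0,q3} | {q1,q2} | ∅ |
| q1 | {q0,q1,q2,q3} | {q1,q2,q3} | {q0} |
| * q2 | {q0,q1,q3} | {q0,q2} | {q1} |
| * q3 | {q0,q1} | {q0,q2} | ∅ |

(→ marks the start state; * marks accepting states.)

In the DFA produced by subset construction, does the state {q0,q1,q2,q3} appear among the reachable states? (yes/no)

yes

Start state of the DFA: {q0} (ε-closure of the NFA start).
{q0} --0--> {q0,q3}  [new]
{q0} --1--> {q0,q1,q2}  [new]
{q0,q3} --0--> {q0,q1,q3}  [new]
{q0,q3} --1--> {q0,q1,q2}  [seen]
{q0,q1,q2} --0--> {q0,q1,q2,q3}  [new]
{q0,q1,q2} --1--> {q0,q1,q2,q3}  [seen]
{q0,q1,q3} --0--> {q0,q1,q2,q3}  [seen]
{q0,q1,q3} --1--> {q0,q1,q2,q3}  [seen]
{q0,q1,q2,q3} --0--> {q0,q1,q2,q3}  [seen]
{q0,q1,q2,q3} --1--> {q0,q1,q2,q3}  [seen]
Reachable DFA states: {q0}, {q0,q3}, {q0,q1,q2}, {q0,q1,q3}, {q0,q1,q2,q3}.
{q0,q1,q2,q3} is among them.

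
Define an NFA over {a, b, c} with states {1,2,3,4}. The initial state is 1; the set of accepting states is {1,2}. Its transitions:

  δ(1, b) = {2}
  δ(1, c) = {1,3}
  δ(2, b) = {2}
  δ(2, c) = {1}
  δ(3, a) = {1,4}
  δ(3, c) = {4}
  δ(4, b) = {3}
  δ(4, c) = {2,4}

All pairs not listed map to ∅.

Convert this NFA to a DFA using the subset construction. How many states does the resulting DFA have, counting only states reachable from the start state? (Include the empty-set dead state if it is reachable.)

Start state of the DFA: {1}.
{1} --a--> ∅  [new]
{1} --b--> {2}  [new]
{1} --c--> {1,3}  [new]
∅ --a--> ∅  [seen]
∅ --b--> ∅  [seen]
∅ --c--> ∅  [seen]
{2} --a--> ∅  [seen]
{2} --b--> {2}  [seen]
{2} --c--> {1}  [seen]
{1,3} --a--> {1,4}  [new]
{1,3} --b--> {2}  [seen]
{1,3} --c--> {1,3,4}  [new]
{1,4} --a--> ∅  [seen]
{1,4} --b--> {2,3}  [new]
{1,4} --c--> {1,2,3,4}  [new]
{1,3,4} --a--> {1,4}  [seen]
{1,3,4} --b--> {2,3}  [seen]
{1,3,4} --c--> {1,2,3,4}  [seen]
{2,3} --a--> {1,4}  [seen]
{2,3} --b--> {2}  [seen]
{2,3} --c--> {1,4}  [seen]
{1,2,3,4} --a--> {1,4}  [seen]
{1,2,3,4} --b--> {2,3}  [seen]
{1,2,3,4} --c--> {1,2,3,4}  [seen]
Reachable DFA states: {1}, ∅, {2}, {1,3}, {1,4}, {1,3,4}, {2,3}, {1,2,3,4}.

8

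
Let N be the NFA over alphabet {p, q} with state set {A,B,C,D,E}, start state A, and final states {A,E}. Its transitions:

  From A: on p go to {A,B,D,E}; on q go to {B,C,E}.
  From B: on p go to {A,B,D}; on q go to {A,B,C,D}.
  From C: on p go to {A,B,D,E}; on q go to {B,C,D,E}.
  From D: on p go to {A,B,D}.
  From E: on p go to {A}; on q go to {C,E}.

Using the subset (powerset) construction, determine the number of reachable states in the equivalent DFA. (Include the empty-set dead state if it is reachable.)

Start state of the DFA: {A}.
{A} --p--> {A,B,D,E}  [new]
{A} --q--> {B,C,E}  [new]
{A,B,D,E} --p--> {A,B,D,E}  [seen]
{A,B,D,E} --q--> {A,B,C,D,E}  [new]
{B,C,E} --p--> {A,B,D,E}  [seen]
{B,C,E} --q--> {A,B,C,D,E}  [seen]
{A,B,C,D,E} --p--> {A,B,D,E}  [seen]
{A,B,C,D,E} --q--> {A,B,C,D,E}  [seen]
Reachable DFA states: {A}, {A,B,D,E}, {B,C,E}, {A,B,C,D,E}.

4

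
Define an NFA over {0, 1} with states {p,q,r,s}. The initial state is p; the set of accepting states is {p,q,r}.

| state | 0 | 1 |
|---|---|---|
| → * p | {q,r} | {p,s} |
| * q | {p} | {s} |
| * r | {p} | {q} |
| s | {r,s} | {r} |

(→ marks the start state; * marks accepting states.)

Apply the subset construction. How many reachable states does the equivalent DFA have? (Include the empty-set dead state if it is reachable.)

8

Start state of the DFA: {p}.
{p} --0--> {q,r}  [new]
{p} --1--> {p,s}  [new]
{q,r} --0--> {p}  [seen]
{q,r} --1--> {q,s}  [new]
{p,s} --0--> {q,r,s}  [new]
{p,s} --1--> {p,r,s}  [new]
{q,s} --0--> {p,r,s}  [seen]
{q,s} --1--> {r,s}  [new]
{q,r,s} --0--> {p,r,s}  [seen]
{q,r,s} --1--> {q,r,s}  [seen]
{p,r,s} --0--> {p,q,r,s}  [new]
{p,r,s} --1--> {p,q,r,s}  [seen]
{r,s} --0--> {p,r,s}  [seen]
{r,s} --1--> {q,r}  [seen]
{p,q,r,s} --0--> {p,q,r,s}  [seen]
{p,q,r,s} --1--> {p,q,r,s}  [seen]
Reachable DFA states: {p}, {q,r}, {p,s}, {q,s}, {q,r,s}, {p,r,s}, {r,s}, {p,q,r,s}.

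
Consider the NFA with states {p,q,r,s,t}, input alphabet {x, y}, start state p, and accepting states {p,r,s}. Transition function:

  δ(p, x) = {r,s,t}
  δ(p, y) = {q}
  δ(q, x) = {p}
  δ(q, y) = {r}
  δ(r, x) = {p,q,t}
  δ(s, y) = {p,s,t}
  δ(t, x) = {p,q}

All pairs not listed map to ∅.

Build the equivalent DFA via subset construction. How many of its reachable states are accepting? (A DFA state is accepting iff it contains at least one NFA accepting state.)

Start state of the DFA: {p}.
{p} --x--> {r,s,t}  [new]
{p} --y--> {q}  [new]
{r,s,t} --x--> {p,q,t}  [new]
{r,s,t} --y--> {p,s,t}  [new]
{q} --x--> {p}  [seen]
{q} --y--> {r}  [new]
{p,q,t} --x--> {p,q,r,s,t}  [new]
{p,q,t} --y--> {q,r}  [new]
{p,s,t} --x--> {p,q,r,s,t}  [seen]
{p,s,t} --y--> {p,q,s,t}  [new]
{r} --x--> {p,q,t}  [seen]
{r} --y--> ∅  [new]
{p,q,r,s,t} --x--> {p,q,r,s,t}  [seen]
{p,q,r,s,t} --y--> {p,q,r,s,t}  [seen]
{q,r} --x--> {p,q,t}  [seen]
{q,r} --y--> {r}  [seen]
{p,q,s,t} --x--> {p,q,r,s,t}  [seen]
{p,q,s,t} --y--> {p,q,r,s,t}  [seen]
∅ --x--> ∅  [seen]
∅ --y--> ∅  [seen]
Reachable DFA states: {p}, {r,s,t}, {q}, {p,q,t}, {p,s,t}, {r}, {p,q,r,s,t}, {q,r}, {p,q,s,t}, ∅.
Accepting DFA states (contain an NFA accepting state): {p}, {r,s,t}, {p,q,t}, {p,s,t}, {r}, {p,q,r,s,t}, {q,r}, {p,q,s,t}.

8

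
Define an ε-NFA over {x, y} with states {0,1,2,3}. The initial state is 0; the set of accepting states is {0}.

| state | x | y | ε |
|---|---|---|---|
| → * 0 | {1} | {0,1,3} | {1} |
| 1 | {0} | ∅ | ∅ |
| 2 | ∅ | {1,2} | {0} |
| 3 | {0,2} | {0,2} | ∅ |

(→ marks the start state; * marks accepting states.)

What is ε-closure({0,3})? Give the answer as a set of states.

Begin with {0,3}.
0 →ε {1}; add 1.
ε-closure = {0,1,3}.

{0,1,3}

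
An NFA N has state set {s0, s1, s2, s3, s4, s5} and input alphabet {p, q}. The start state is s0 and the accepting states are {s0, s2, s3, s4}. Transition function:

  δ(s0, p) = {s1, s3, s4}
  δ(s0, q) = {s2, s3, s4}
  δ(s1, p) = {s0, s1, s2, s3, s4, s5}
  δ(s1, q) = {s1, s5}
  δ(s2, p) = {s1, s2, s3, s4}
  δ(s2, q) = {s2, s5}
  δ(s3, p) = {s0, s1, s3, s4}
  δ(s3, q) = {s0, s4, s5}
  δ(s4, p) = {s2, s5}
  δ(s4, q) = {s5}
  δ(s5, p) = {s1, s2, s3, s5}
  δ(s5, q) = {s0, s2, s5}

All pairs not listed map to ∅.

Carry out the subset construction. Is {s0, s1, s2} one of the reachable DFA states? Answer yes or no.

Start state of the DFA: {s0}.
{s0} --p--> {s1, s3, s4}  [new]
{s0} --q--> {s2, s3, s4}  [new]
{s1, s3, s4} --p--> {s0, s1, s2, s3, s4, s5}  [new]
{s1, s3, s4} --q--> {s0, s1, s4, s5}  [new]
{s2, s3, s4} --p--> {s0, s1, s2, s3, s4, s5}  [seen]
{s2, s3, s4} --q--> {s0, s2, s4, s5}  [new]
{s0, s1, s2, s3, s4, s5} --p--> {s0, s1, s2, s3, s4, s5}  [seen]
{s0, s1, s2, s3, s4, s5} --q--> {s0, s1, s2, s3, s4, s5}  [seen]
{s0, s1, s4, s5} --p--> {s0, s1, s2, s3, s4, s5}  [seen]
{s0, s1, s4, s5} --q--> {s0, s1, s2, s3, s4, s5}  [seen]
{s0, s2, s4, s5} --p--> {s1, s2, s3, s4, s5}  [new]
{s0, s2, s4, s5} --q--> {s0, s2, s3, s4, s5}  [new]
{s1, s2, s3, s4, s5} --p--> {s0, s1, s2, s3, s4, s5}  [seen]
{s1, s2, s3, s4, s5} --q--> {s0, s1, s2, s4, s5}  [new]
{s0, s2, s3, s4, s5} --p--> {s0, s1, s2, s3, s4, s5}  [seen]
{s0, s2, s3, s4, s5} --q--> {s0, s2, s3, s4, s5}  [seen]
{s0, s1, s2, s4, s5} --p--> {s0, s1, s2, s3, s4, s5}  [seen]
{s0, s1, s2, s4, s5} --q--> {s0, s1, s2, s3, s4, s5}  [seen]
Reachable DFA states: {s0}, {s1, s3, s4}, {s2, s3, s4}, {s0, s1, s2, s3, s4, s5}, {s0, s1, s4, s5}, {s0, s2, s4, s5}, {s1, s2, s3, s4, s5}, {s0, s2, s3, s4, s5}, {s0, s1, s2, s4, s5}.
{s0, s1, s2} is not among them.

no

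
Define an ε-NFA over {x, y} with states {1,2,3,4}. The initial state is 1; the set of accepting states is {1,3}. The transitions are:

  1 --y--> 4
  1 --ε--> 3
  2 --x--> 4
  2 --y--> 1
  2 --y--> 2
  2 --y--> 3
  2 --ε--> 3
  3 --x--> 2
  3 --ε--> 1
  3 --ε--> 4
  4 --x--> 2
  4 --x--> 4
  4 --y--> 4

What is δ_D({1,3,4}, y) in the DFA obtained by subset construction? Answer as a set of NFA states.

δ(1,y) = {4}; δ(3,y) = ∅; δ(4,y) = {4}.
Union: {4}.

{4}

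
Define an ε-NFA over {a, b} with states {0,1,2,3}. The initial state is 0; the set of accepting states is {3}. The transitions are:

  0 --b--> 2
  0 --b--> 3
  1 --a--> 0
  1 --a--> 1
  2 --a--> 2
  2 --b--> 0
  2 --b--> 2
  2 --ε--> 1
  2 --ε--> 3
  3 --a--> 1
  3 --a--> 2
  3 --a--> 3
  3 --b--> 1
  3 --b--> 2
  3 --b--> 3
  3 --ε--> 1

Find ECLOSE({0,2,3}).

{0,1,2,3}

Begin with {0,2,3}.
2 →ε {1,3}; add 1.
ε-closure = {0,1,2,3}.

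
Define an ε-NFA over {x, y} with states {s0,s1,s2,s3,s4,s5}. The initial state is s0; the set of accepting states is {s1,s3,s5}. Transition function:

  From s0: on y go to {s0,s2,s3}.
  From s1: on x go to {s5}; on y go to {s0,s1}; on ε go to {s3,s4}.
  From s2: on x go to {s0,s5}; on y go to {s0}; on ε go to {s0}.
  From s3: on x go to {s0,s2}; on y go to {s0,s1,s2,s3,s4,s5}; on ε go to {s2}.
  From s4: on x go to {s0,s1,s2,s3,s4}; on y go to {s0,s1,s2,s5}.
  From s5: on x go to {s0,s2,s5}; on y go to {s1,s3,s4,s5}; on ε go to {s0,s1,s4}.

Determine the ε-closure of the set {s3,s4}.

Begin with {s3,s4}.
s3 →ε {s2}; add s2.
s2 →ε {s0}; add s0.
ε-closure = {s0,s2,s3,s4}.

{s0,s2,s3,s4}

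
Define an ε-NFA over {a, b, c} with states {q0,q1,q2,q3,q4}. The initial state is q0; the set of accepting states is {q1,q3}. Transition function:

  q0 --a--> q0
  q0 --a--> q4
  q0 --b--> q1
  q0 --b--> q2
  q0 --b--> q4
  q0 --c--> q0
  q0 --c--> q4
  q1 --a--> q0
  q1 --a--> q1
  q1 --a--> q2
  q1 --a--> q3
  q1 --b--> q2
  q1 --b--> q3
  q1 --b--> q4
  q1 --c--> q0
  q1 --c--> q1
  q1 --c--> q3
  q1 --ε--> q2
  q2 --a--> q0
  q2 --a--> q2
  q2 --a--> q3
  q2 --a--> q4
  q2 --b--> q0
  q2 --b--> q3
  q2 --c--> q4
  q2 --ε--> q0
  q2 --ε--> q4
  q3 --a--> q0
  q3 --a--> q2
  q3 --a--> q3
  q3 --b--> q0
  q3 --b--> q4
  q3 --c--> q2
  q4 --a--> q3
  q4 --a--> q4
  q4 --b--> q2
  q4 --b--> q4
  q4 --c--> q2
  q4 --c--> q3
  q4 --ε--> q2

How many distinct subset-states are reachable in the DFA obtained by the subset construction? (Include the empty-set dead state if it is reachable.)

Start state of the DFA: {q0} (ε-closure of the NFA start).
{q0} --a--> {q0,q2,q4}  [new]
{q0} --b--> {q0,q1,q2,q4}  [new]
{q0} --c--> {q0,q2,q4}  [seen]
{q0,q2,q4} --a--> {q0,q2,q3,q4}  [new]
{q0,q2,q4} --b--> {q0,q1,q2,q3,q4}  [new]
{q0,q2,q4} --c--> {q0,q2,q3,q4}  [seen]
{q0,q1,q2,q4} --a--> {q0,q1,q2,q3,q4}  [seen]
{q0,q1,q2,q4} --b--> {q0,q1,q2,q3,q4}  [seen]
{q0,q1,q2,q4} --c--> {q0,q1,q2,q3,q4}  [seen]
{q0,q2,q3,q4} --a--> {q0,q2,q3,q4}  [seen]
{q0,q2,q3,q4} --b--> {q0,q1,q2,q3,q4}  [seen]
{q0,q2,q3,q4} --c--> {q0,q2,q3,q4}  [seen]
{q0,q1,q2,q3,q4} --a--> {q0,q1,q2,q3,q4}  [seen]
{q0,q1,q2,q3,q4} --b--> {q0,q1,q2,q3,q4}  [seen]
{q0,q1,q2,q3,q4} --c--> {q0,q1,q2,q3,q4}  [seen]
Reachable DFA states: {q0}, {q0,q2,q4}, {q0,q1,q2,q4}, {q0,q2,q3,q4}, {q0,q1,q2,q3,q4}.

5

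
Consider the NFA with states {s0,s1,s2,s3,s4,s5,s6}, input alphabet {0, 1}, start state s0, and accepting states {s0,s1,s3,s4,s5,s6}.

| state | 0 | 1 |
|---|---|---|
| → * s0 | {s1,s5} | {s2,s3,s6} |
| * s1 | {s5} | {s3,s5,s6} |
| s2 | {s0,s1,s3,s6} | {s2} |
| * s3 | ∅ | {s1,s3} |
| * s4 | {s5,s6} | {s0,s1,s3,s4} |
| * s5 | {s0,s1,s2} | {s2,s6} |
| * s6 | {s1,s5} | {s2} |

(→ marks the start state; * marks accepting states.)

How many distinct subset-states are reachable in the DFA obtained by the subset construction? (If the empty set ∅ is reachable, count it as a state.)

10

Start state of the DFA: {s0}.
{s0} --0--> {s1,s5}  [new]
{s0} --1--> {s2,s3,s6}  [new]
{s1,s5} --0--> {s0,s1,s2,s5}  [new]
{s1,s5} --1--> {s2,s3,s5,s6}  [new]
{s2,s3,s6} --0--> {s0,s1,s3,s5,s6}  [new]
{s2,s3,s6} --1--> {s1,s2,s3}  [new]
{s0,s1,s2,s5} --0--> {s0,s1,s2,s3,s5,s6}  [new]
{s0,s1,s2,s5} --1--> {s2,s3,s5,s6}  [seen]
{s2,s3,s5,s6} --0--> {s0,s1,s2,s3,s5,s6}  [seen]
{s2,s3,s5,s6} --1--> {s1,s2,s3,s6}  [new]
{s0,s1,s3,s5,s6} --0--> {s0,s1,s2,s5}  [seen]
{s0,s1,s3,s5,s6} --1--> {s1,s2,s3,s5,s6}  [new]
{s1,s2,s3} --0--> {s0,s1,s3,s5,s6}  [seen]
{s1,s2,s3} --1--> {s1,s2,s3,s5,s6}  [seen]
{s0,s1,s2,s3,s5,s6} --0--> {s0,s1,s2,s3,s5,s6}  [seen]
{s0,s1,s2,s3,s5,s6} --1--> {s1,s2,s3,s5,s6}  [seen]
{s1,s2,s3,s6} --0--> {s0,s1,s3,s5,s6}  [seen]
{s1,s2,s3,s6} --1--> {s1,s2,s3,s5,s6}  [seen]
{s1,s2,s3,s5,s6} --0--> {s0,s1,s2,s3,s5,s6}  [seen]
{s1,s2,s3,s5,s6} --1--> {s1,s2,s3,s5,s6}  [seen]
Reachable DFA states: {s0}, {s1,s5}, {s2,s3,s6}, {s0,s1,s2,s5}, {s2,s3,s5,s6}, {s0,s1,s3,s5,s6}, {s1,s2,s3}, {s0,s1,s2,s3,s5,s6}, {s1,s2,s3,s6}, {s1,s2,s3,s5,s6}.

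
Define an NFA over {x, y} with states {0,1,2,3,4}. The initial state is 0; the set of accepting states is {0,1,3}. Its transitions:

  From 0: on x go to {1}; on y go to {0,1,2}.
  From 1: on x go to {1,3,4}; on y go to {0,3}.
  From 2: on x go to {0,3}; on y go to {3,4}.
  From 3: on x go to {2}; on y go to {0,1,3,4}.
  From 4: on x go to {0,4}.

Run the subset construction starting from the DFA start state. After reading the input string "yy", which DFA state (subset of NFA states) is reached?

{0,1,2,3,4}

Start: {0}.
δ(0,y) = {0,1,2}.
Union: {0,1,2}.
After y: {0,1,2}.
δ(0,y) = {0,1,2}; δ(1,y) = {0,3}; δ(2,y) = {3,4}.
Union: {0,1,2,3,4}.
After y: {0,1,2,3,4}.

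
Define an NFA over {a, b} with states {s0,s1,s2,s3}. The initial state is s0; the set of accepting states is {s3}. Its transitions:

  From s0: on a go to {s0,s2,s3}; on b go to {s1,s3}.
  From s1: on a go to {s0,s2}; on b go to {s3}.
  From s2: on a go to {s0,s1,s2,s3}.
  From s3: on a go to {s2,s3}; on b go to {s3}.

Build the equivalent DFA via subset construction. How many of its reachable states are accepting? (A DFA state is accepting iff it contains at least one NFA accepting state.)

5

Start state of the DFA: {s0}.
{s0} --a--> {s0,s2,s3}  [new]
{s0} --b--> {s1,s3}  [new]
{s0,s2,s3} --a--> {s0,s1,s2,s3}  [new]
{s0,s2,s3} --b--> {s1,s3}  [seen]
{s1,s3} --a--> {s0,s2,s3}  [seen]
{s1,s3} --b--> {s3}  [new]
{s0,s1,s2,s3} --a--> {s0,s1,s2,s3}  [seen]
{s0,s1,s2,s3} --b--> {s1,s3}  [seen]
{s3} --a--> {s2,s3}  [new]
{s3} --b--> {s3}  [seen]
{s2,s3} --a--> {s0,s1,s2,s3}  [seen]
{s2,s3} --b--> {s3}  [seen]
Reachable DFA states: {s0}, {s0,s2,s3}, {s1,s3}, {s0,s1,s2,s3}, {s3}, {s2,s3}.
Accepting DFA states (contain an NFA accepting state): {s0,s2,s3}, {s1,s3}, {s0,s1,s2,s3}, {s3}, {s2,s3}.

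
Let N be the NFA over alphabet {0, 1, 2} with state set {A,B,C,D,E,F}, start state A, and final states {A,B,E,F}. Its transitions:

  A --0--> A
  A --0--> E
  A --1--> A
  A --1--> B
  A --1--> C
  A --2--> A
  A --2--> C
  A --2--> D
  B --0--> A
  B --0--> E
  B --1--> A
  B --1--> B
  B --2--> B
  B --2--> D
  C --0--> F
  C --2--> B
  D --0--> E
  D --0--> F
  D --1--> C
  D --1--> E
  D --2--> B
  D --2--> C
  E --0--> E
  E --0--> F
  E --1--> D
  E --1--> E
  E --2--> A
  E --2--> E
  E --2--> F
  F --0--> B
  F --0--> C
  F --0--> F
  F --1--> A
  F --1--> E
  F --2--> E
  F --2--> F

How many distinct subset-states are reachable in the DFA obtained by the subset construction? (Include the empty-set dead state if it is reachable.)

11

Start state of the DFA: {A}.
{A} --0--> {A,E}  [new]
{A} --1--> {A,B,C}  [new]
{A} --2--> {A,C,D}  [new]
{A,E} --0--> {A,E,F}  [new]
{A,E} --1--> {A,B,C,D,E}  [new]
{A,E} --2--> {A,C,D,E,F}  [new]
{A,B,C} --0--> {A,E,F}  [seen]
{A,B,C} --1--> {A,B,C}  [seen]
{A,B,C} --2--> {A,B,C,D}  [new]
{A,C,D} --0--> {A,E,F}  [seen]
{A,C,D} --1--> {A,B,C,E}  [new]
{A,C,D} --2--> {A,B,C,D}  [seen]
{A,E,F} --0--> {A,B,C,E,F}  [new]
{A,E,F} --1--> {A,B,C,D,E}  [seen]
{A,E,F} --2--> {A,C,D,E,F}  [seen]
{A,B,C,D,E} --0--> {A,E,F}  [seen]
{A,B,C,D,E} --1--> {A,B,C,D,E}  [seen]
{A,B,C,D,E} --2--> {A,B,C,D,E,F}  [new]
{A,C,D,E,F} --0--> {A,B,C,E,F}  [seen]
{A,C,D,E,F} --1--> {A,B,C,D,E}  [seen]
{A,C,D,E,F} --2--> {A,B,C,D,E,F}  [seen]
{A,B,C,D} --0--> {A,E,F}  [seen]
{A,B,C,D} --1--> {A,B,C,E}  [seen]
{A,B,C,D} --2--> {A,B,C,D}  [seen]
{A,B,C,E} --0--> {A,E,F}  [seen]
{A,B,C,E} --1--> {A,B,C,D,E}  [seen]
{A,B,C,E} --2--> {A,B,C,D,E,F}  [seen]
{A,B,C,E,F} --0--> {A,B,C,E,F}  [seen]
{A,B,C,E,F} --1--> {A,B,C,D,E}  [seen]
{A,B,C,E,F} --2--> {A,B,C,D,E,F}  [seen]
{A,B,C,D,E,F} --0--> {A,B,C,E,F}  [seen]
{A,B,C,D,E,F} --1--> {A,B,C,D,E}  [seen]
{A,B,C,D,E,F} --2--> {A,B,C,D,E,F}  [seen]
Reachable DFA states: {A}, {A,E}, {A,B,C}, {A,C,D}, {A,E,F}, {A,B,C,D,E}, {A,C,D,E,F}, {A,B,C,D}, {A,B,C,E}, {A,B,C,E,F}, {A,B,C,D,E,F}.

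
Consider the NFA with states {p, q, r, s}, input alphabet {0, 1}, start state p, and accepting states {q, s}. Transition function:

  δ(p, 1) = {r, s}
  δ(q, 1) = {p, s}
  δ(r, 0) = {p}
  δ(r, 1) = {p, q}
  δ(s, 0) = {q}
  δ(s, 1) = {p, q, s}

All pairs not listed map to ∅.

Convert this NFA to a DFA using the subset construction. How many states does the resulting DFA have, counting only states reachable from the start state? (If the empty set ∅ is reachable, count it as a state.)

Start state of the DFA: {p}.
{p} --0--> ∅  [new]
{p} --1--> {r, s}  [new]
∅ --0--> ∅  [seen]
∅ --1--> ∅  [seen]
{r, s} --0--> {p, q}  [new]
{r, s} --1--> {p, q, s}  [new]
{p, q} --0--> ∅  [seen]
{p, q} --1--> {p, r, s}  [new]
{p, q, s} --0--> {q}  [new]
{p, q, s} --1--> {p, q, r, s}  [new]
{p, r, s} --0--> {p, q}  [seen]
{p, r, s} --1--> {p, q, r, s}  [seen]
{q} --0--> ∅  [seen]
{q} --1--> {p, s}  [new]
{p, q, r, s} --0--> {p, q}  [seen]
{p, q, r, s} --1--> {p, q, r, s}  [seen]
{p, s} --0--> {q}  [seen]
{p, s} --1--> {p, q, r, s}  [seen]
Reachable DFA states: {p}, ∅, {r, s}, {p, q}, {p, q, s}, {p, r, s}, {q}, {p, q, r, s}, {p, s}.

9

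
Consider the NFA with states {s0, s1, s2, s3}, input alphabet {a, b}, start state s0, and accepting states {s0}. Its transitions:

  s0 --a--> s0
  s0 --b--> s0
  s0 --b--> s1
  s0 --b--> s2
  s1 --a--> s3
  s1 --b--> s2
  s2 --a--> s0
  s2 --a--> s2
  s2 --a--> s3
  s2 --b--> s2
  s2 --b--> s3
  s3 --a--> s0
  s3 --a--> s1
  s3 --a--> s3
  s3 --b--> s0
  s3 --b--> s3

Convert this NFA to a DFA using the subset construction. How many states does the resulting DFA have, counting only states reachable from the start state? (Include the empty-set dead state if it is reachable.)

Start state of the DFA: {s0}.
{s0} --a--> {s0}  [seen]
{s0} --b--> {s0, s1, s2}  [new]
{s0, s1, s2} --a--> {s0, s2, s3}  [new]
{s0, s1, s2} --b--> {s0, s1, s2, s3}  [new]
{s0, s2, s3} --a--> {s0, s1, s2, s3}  [seen]
{s0, s2, s3} --b--> {s0, s1, s2, s3}  [seen]
{s0, s1, s2, s3} --a--> {s0, s1, s2, s3}  [seen]
{s0, s1, s2, s3} --b--> {s0, s1, s2, s3}  [seen]
Reachable DFA states: {s0}, {s0, s1, s2}, {s0, s2, s3}, {s0, s1, s2, s3}.

4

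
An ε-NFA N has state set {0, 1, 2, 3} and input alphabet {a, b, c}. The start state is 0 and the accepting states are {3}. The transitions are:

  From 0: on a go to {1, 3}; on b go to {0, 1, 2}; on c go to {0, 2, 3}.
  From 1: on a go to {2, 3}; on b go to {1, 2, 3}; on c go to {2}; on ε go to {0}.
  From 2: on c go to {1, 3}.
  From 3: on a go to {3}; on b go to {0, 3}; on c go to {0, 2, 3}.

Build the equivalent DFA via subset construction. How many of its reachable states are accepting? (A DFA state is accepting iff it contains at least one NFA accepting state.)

Start state of the DFA: {0} (ε-closure of the NFA start).
{0} --a--> {0, 1, 3}  [new]
{0} --b--> {0, 1, 2}  [new]
{0} --c--> {0, 2, 3}  [new]
{0, 1, 3} --a--> {0, 1, 2, 3}  [new]
{0, 1, 3} --b--> {0, 1, 2, 3}  [seen]
{0, 1, 3} --c--> {0, 2, 3}  [seen]
{0, 1, 2} --a--> {0, 1, 2, 3}  [seen]
{0, 1, 2} --b--> {0, 1, 2, 3}  [seen]
{0, 1, 2} --c--> {0, 1, 2, 3}  [seen]
{0, 2, 3} --a--> {0, 1, 3}  [seen]
{0, 2, 3} --b--> {0, 1, 2, 3}  [seen]
{0, 2, 3} --c--> {0, 1, 2, 3}  [seen]
{0, 1, 2, 3} --a--> {0, 1, 2, 3}  [seen]
{0, 1, 2, 3} --b--> {0, 1, 2, 3}  [seen]
{0, 1, 2, 3} --c--> {0, 1, 2, 3}  [seen]
Reachable DFA states: {0}, {0, 1, 3}, {0, 1, 2}, {0, 2, 3}, {0, 1, 2, 3}.
Accepting DFA states (contain an NFA accepting state): {0, 1, 3}, {0, 2, 3}, {0, 1, 2, 3}.

3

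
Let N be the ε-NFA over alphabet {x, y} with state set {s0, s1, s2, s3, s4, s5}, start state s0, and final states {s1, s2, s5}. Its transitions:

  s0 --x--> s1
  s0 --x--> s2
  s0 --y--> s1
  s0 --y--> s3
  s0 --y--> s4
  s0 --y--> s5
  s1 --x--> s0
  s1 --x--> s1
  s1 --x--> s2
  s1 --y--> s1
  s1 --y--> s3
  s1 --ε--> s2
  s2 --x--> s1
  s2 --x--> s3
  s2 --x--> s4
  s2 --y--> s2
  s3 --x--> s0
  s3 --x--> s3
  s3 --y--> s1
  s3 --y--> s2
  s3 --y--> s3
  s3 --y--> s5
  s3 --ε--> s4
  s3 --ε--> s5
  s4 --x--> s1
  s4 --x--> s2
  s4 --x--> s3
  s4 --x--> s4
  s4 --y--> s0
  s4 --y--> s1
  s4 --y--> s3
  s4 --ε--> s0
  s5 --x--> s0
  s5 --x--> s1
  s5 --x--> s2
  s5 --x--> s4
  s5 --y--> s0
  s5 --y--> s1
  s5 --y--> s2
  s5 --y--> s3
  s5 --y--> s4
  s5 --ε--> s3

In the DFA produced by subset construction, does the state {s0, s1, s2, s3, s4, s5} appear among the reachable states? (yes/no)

yes

Start state of the DFA: {s0} (ε-closure of the NFA start).
{s0} --x--> {s1, s2}  [new]
{s0} --y--> {s0, s1, s2, s3, s4, s5}  [new]
{s1, s2} --x--> {s0, s1, s2, s3, s4, s5}  [seen]
{s1, s2} --y--> {s0, s1, s2, s3, s4, s5}  [seen]
{s0, s1, s2, s3, s4, s5} --x--> {s0, s1, s2, s3, s4, s5}  [seen]
{s0, s1, s2, s3, s4, s5} --y--> {s0, s1, s2, s3, s4, s5}  [seen]
Reachable DFA states: {s0}, {s1, s2}, {s0, s1, s2, s3, s4, s5}.
{s0, s1, s2, s3, s4, s5} is among them.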